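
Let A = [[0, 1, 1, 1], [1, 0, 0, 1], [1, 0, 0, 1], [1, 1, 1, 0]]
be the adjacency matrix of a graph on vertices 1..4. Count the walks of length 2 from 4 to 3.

The number of length-2 walks from vertex 4 to vertex 3 is entry (4,3) of A², where A is the adjacency matrix.
A² = [[3, 1, 1, 2], [1, 2, 2, 1], [1, 2, 2, 1], [2, 1, 1, 3]]

1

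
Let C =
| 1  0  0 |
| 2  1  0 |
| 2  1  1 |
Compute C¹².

C = I + N where N = [[0, 0, 0], [2, 0, 0], [2, 1, 0]] is strictly lower-triangular, so N³ = 0.
(I + N)¹² = I + 12·N + 66·N² = [[1, 0, 0], [24, 1, 0], [156, 12, 1]].

[[1, 0, 0], [24, 1, 0], [156, 12, 1]]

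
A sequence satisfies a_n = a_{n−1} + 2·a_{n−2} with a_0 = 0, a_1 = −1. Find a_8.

−85

With companion matrix C = [[1, 2], [1, 0]], [a_n, a_{n−1}]ᵀ = C·[a_{n−1}, a_{n−2}]ᵀ, so [a_8, a_7]ᵀ = C⁷·[a_1, a_0]ᵀ.
C⁷ = [[85, 86], [43, 42]], giving [a_8, a_7]ᵀ = [[−85], [−43]].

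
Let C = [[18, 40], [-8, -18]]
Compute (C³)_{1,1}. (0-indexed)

tr C = 0 and det C = -4, so the characteristic polynomial is λ² − (0)λ + (-4) with roots 2 and -2.
Eigenvectors give P = [[5, -2], [-2, 1]] with P⁻¹ = [[1, 2], [2, 5]], and C = P·diag(2, -2)·P⁻¹.
Then C³ = P·diag(8, -8)·P⁻¹ = [[40, 16], [-16, -8]] · [[1, 2], [2, 5]] = [[72, 160], [-32, -72]].

-72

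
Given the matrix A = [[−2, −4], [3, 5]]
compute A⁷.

[[−380, −508], [381, 509]]

tr A = 3 and det A = 2, so the characteristic polynomial is λ² − (3)λ + (2) with roots 2 and 1.
Eigenvectors give P = [[−1, 4], [1, −3]] with P⁻¹ = [[3, 4], [1, 1]], and A = P·diag(2, 1)·P⁻¹.
Then A⁷ = P·diag(128, 1)·P⁻¹ = [[−128, 4], [128, −3]] · [[3, 4], [1, 1]] = [[−380, −508], [381, 509]].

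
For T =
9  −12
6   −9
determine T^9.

[[59049, −78732], [39366, −59049]]

tr T = 0 and det T = −9, so the characteristic polynomial is λ² − (0)λ + (−9) with roots −3 and 3.
Eigenvectors give P = [[1, 2], [1, 1]] with P⁻¹ = [[−1, 2], [1, −1]], and T = P·diag(−3, 3)·P⁻¹.
Then T^9 = P·diag(−19683, 19683)·P⁻¹ = [[−19683, 39366], [−19683, 19683]] · [[−1, 2], [1, −1]] = [[59049, −78732], [39366, −59049]].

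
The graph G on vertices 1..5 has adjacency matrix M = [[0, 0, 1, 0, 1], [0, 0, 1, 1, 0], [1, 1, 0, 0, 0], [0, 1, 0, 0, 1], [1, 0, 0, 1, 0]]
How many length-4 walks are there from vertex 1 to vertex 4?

4

The number of length-4 walks from vertex 1 to vertex 4 is entry (1,4) of M⁴, where M is the adjacency matrix.
M² = [[2, 1, 0, 1, 0], [1, 2, 0, 0, 1], [0, 0, 2, 1, 1], [1, 0, 1, 2, 0], [0, 1, 1, 0, 2]]
M³ = [[0, 1, 3, 1, 3], [1, 0, 3, 3, 1], [3, 3, 0, 1, 1], [1, 3, 1, 0, 3], [3, 1, 1, 3, 0]]
M⁴ = [[6, 4, 1, 4, 1], [4, 6, 1, 1, 4], [1, 1, 6, 4, 4], [4, 1, 4, 6, 1], [1, 4, 4, 1, 6]]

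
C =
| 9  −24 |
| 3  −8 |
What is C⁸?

[[9, −24], [3, −8]]

C² = C (a projection; rank 1, trace 1), so C⁸ = C.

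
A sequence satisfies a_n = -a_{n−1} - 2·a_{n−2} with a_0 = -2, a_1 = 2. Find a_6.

-14

With companion matrix T = [[-1, -2], [1, 0]], [a_n, a_{n−1}]ᵀ = T·[a_{n−1}, a_{n−2}]ᵀ, so [a_6, a_5]ᵀ = T⁵·[a_1, a_0]ᵀ.
T⁵ = [[-5, 2], [-1, -6]], giving [a_6, a_5]ᵀ = [[-14], [10]].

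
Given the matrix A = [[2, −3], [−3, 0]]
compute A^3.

A^2 = [[13, −6], [−6, 9]]
A^3 = [[44, −39], [−39, 18]]

[[44, −39], [−39, 18]]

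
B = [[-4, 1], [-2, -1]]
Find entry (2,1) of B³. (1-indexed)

tr B = -5 and det B = 6, so the characteristic polynomial is λ² − (-5)λ + (6) with roots -2 and -3.
Eigenvectors give P = [[1, -1], [2, -1]] with P⁻¹ = [[-1, 1], [-2, 1]], and B = P·diag(-2, -3)·P⁻¹.
Then B³ = P·diag(-8, -27)·P⁻¹ = [[-8, 27], [-16, 27]] · [[-1, 1], [-2, 1]] = [[-46, 19], [-38, 11]].

-38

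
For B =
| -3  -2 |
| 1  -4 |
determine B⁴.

[[-49, 294], [-147, 98]]

B² = [[7, 14], [-7, 14]]
B³ = [[-7, -70], [35, -42]]
B⁴ = [[-49, 294], [-147, 98]]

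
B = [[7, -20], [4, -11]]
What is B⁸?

[[-26239, 65600], [-13120, 32801]]

tr B = -4 and det B = 3, so the characteristic polynomial is λ² − (-4)λ + (3) with roots -3 and -1.
Eigenvectors give P = [[2, -5], [1, -2]] with P⁻¹ = [[-2, 5], [-1, 2]], and B = P·diag(-3, -1)·P⁻¹.
Then B⁸ = P·diag(6561, 1)·P⁻¹ = [[13122, -5], [6561, -2]] · [[-2, 5], [-1, 2]] = [[-26239, 65600], [-13120, 32801]].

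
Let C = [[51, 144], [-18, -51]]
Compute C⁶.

tr C = 0 and det C = -9, so the characteristic polynomial is λ² − (0)λ + (-9) with roots -3 and 3.
Eigenvectors give P = [[-8, -3], [3, 1]] with P⁻¹ = [[1, 3], [-3, -8]], and C = P·diag(-3, 3)·P⁻¹.
Then C⁶ = P·diag(729, 729)·P⁻¹ = [[-5832, -2187], [2187, 729]] · [[1, 3], [-3, -8]] = [[729, 0], [0, 729]].

[[729, 0], [0, 729]]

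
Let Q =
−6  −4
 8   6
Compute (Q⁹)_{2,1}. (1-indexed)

2048

tr Q = 0 and det Q = −4, so the characteristic polynomial is λ² − (0)λ + (−4) with roots −2 and 2.
Eigenvectors give P = [[−1, −1], [1, 2]] with P⁻¹ = [[−2, −1], [1, 1]], and Q = P·diag(−2, 2)·P⁻¹.
Then Q⁹ = P·diag(−512, 512)·P⁻¹ = [[512, −512], [−512, 1024]] · [[−2, −1], [1, 1]] = [[−1536, −1024], [2048, 1536]].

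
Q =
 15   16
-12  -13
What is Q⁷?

[[8751, 8752], [-6564, -6565]]

tr Q = 2 and det Q = -3, so the characteristic polynomial is λ² − (2)λ + (-3) with roots -1 and 3.
Eigenvectors give P = [[1, -4], [-1, 3]] with P⁻¹ = [[-3, -4], [-1, -1]], and Q = P·diag(-1, 3)·P⁻¹.
Then Q⁷ = P·diag(-1, 2187)·P⁻¹ = [[-1, -8748], [1, 6561]] · [[-3, -4], [-1, -1]] = [[8751, 8752], [-6564, -6565]].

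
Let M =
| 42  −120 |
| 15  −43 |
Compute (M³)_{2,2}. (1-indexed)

tr M = −1 and det M = −6, so the characteristic polynomial is λ² − (−1)λ + (−6) with roots −3 and 2.
Eigenvectors give P = [[8, −3], [3, −1]] with P⁻¹ = [[−1, 3], [−3, 8]], and M = P·diag(−3, 2)·P⁻¹.
Then M³ = P·diag(−27, 8)·P⁻¹ = [[−216, −24], [−81, −8]] · [[−1, 3], [−3, 8]] = [[288, −840], [105, −307]].

−307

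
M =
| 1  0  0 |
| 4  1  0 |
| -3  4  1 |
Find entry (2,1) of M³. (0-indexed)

12

M = I + N where N = [[0, 0, 0], [4, 0, 0], [-3, 4, 0]] is strictly lower-triangular, so N³ = 0.
(I + N)³ = I + 3·N + 3·N² = [[1, 0, 0], [12, 1, 0], [39, 12, 1]].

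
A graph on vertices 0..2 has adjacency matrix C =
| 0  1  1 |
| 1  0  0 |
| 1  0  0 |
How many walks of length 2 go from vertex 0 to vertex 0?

The number of length-2 walks from vertex 0 to vertex 0 is entry (0,0) of C², where C is the adjacency matrix.
C² = [[2, 0, 0], [0, 1, 1], [0, 1, 1]]

2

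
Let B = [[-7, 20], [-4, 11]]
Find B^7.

tr B = 4 and det B = 3, so the characteristic polynomial is λ² − (4)λ + (3) with roots 1 and 3.
Eigenvectors give P = [[5, 2], [2, 1]] with P⁻¹ = [[1, -2], [-2, 5]], and B = P·diag(1, 3)·P⁻¹.
Then B^7 = P·diag(1, 2187)·P⁻¹ = [[5, 4374], [2, 2187]] · [[1, -2], [-2, 5]] = [[-8743, 21860], [-4372, 10931]].

[[-8743, 21860], [-4372, 10931]]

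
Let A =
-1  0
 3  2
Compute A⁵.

tr A = 1 and det A = -2, so the characteristic polynomial is λ² − (1)λ + (-2) with roots 2 and -1.
Eigenvectors give P = [[0, -1], [-1, 1]] with P⁻¹ = [[-1, -1], [-1, 0]], and A = P·diag(2, -1)·P⁻¹.
Then A⁵ = P·diag(32, -1)·P⁻¹ = [[0, 1], [-32, -1]] · [[-1, -1], [-1, 0]] = [[-1, 0], [33, 32]].

[[-1, 0], [33, 32]]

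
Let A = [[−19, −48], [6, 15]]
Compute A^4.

tr A = −4 and det A = 3, so the characteristic polynomial is λ² − (−4)λ + (3) with roots −1 and −3.
Eigenvectors give P = [[−8, −3], [3, 1]] with P⁻¹ = [[1, 3], [−3, −8]], and A = P·diag(−1, −3)·P⁻¹.
Then A^4 = P·diag(1, 81)·P⁻¹ = [[−8, −243], [3, 81]] · [[1, 3], [−3, −8]] = [[721, 1920], [−240, −639]].

[[721, 1920], [−240, −639]]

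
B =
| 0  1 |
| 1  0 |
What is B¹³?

B² = I (check: tr B = 0 and det B = −1), so B¹³ = B since 13 is odd.

[[0, 1], [1, 0]]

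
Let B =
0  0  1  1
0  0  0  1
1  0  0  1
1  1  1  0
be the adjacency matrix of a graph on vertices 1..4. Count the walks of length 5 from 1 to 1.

12

The number of length-5 walks from vertex 1 to vertex 1 is entry (1,1) of B^5, where B is the adjacency matrix.
B^2 = [[2, 1, 1, 1], [1, 1, 1, 0], [1, 1, 2, 1], [1, 0, 1, 3]]
B^3 = [[2, 1, 3, 4], [1, 0, 1, 3], [3, 1, 2, 4], [4, 3, 4, 2]]
B^4 = [[7, 4, 6, 6], [4, 3, 4, 2], [6, 4, 7, 6], [6, 2, 6, 11]]
B^5 = [[12, 6, 13, 17], [6, 2, 6, 11], [13, 6, 12, 17], [17, 11, 17, 14]]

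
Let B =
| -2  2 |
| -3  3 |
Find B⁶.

B² = B (a projection; rank 1, trace 1), so B⁶ = B.

[[-2, 2], [-3, 3]]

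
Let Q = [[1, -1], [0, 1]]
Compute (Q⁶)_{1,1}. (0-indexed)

Q = I + N where N = [[0, -1], [0, 0]] is strictly upper-triangular, so N² = 0.
(I + N)⁶ = I + 6·N = [[1, -6], [0, 1]].

1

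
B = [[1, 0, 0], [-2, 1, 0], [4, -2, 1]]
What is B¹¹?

B = I + N where N = [[0, 0, 0], [-2, 0, 0], [4, -2, 0]] is strictly lower-triangular, so N³ = 0.
(I + N)¹¹ = I + 11·N + 55·N² = [[1, 0, 0], [-22, 1, 0], [264, -22, 1]].

[[1, 0, 0], [-22, 1, 0], [264, -22, 1]]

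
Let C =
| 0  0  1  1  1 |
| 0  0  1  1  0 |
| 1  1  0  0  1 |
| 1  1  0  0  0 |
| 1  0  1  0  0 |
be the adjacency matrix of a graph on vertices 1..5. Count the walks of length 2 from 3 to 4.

The number of length-2 walks from vertex 3 to vertex 4 is entry (3,4) of C^2, where C is the adjacency matrix.
C^2 = [[3, 2, 1, 0, 1], [2, 2, 0, 0, 1], [1, 0, 3, 2, 1], [0, 0, 2, 2, 1], [1, 1, 1, 1, 2]]

2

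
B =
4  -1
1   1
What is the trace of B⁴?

175

B² = [[15, -5], [5, 0]]
B³ = [[55, -20], [20, -5]]
B⁴ = [[200, -75], [75, -25]]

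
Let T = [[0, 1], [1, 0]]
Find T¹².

T² = I (check: tr T = 0 and det T = -1), so T¹² = I since 12 is even.

[[1, 0], [0, 1]]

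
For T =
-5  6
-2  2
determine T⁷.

tr T = -3 and det T = 2, so the characteristic polynomial is λ² − (-3)λ + (2) with roots -1 and -2.
Eigenvectors give P = [[-3, 2], [-2, 1]] with P⁻¹ = [[1, -2], [2, -3]], and T = P·diag(-1, -2)·P⁻¹.
Then T⁷ = P·diag(-1, -128)·P⁻¹ = [[3, -256], [2, -128]] · [[1, -2], [2, -3]] = [[-509, 762], [-254, 380]].

[[-509, 762], [-254, 380]]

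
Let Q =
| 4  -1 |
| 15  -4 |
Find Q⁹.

[[4, -1], [15, -4]]

Q² = I (check: tr Q = 0 and det Q = -1), so Q⁹ = Q since 9 is odd.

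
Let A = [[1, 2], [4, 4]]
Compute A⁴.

[[281, 330], [660, 776]]

A² = [[9, 10], [20, 24]]
A³ = [[49, 58], [116, 136]]
A⁴ = [[281, 330], [660, 776]]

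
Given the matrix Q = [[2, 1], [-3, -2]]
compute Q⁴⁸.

[[1, 0], [0, 1]]

Q² = I (check: tr Q = 0 and det Q = -1), so Q⁴⁸ = I since 48 is even.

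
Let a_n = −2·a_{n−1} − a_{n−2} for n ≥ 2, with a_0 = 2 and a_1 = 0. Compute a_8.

−14

With companion matrix Q = [[−2, −1], [1, 0]], [a_n, a_{n−1}]ᵀ = Q·[a_{n−1}, a_{n−2}]ᵀ, so [a_8, a_7]ᵀ = Q⁷·[a_1, a_0]ᵀ.
Q⁷ = [[−8, −7], [7, 6]], giving [a_8, a_7]ᵀ = [[−14], [12]].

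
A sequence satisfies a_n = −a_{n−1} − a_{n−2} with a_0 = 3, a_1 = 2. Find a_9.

3

With companion matrix M = [[−1, −1], [1, 0]], [a_n, a_{n−1}]ᵀ = M·[a_{n−1}, a_{n−2}]ᵀ, so [a_9, a_8]ᵀ = M⁸·[a_1, a_0]ᵀ.
M⁸ = [[0, 1], [−1, −1]], giving [a_9, a_8]ᵀ = [[3], [−5]].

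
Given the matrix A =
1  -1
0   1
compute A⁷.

A = I + N where N = [[0, -1], [0, 0]] is strictly upper-triangular, so N² = 0.
(I + N)⁷ = I + 7·N = [[1, -7], [0, 1]].

[[1, -7], [0, 1]]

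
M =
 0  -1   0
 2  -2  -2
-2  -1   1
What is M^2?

[[-2, 2, 2], [0, 4, 2], [-4, 3, 3]]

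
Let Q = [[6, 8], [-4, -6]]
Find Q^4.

[[16, 0], [0, 16]]

tr Q = 0 and det Q = -4, so the characteristic polynomial is λ² − (0)λ + (-4) with roots 2 and -2.
Eigenvectors give P = [[-2, 1], [1, -1]] with P⁻¹ = [[-1, -1], [-1, -2]], and Q = P·diag(2, -2)·P⁻¹.
Then Q^4 = P·diag(16, 16)·P⁻¹ = [[-32, 16], [16, -16]] · [[-1, -1], [-1, -2]] = [[16, 0], [0, 16]].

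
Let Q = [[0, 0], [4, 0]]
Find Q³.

Q is strictly triangular, hence nilpotent: Q² = 0, so Q³ = 0.

[[0, 0], [0, 0]]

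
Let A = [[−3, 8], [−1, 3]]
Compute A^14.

[[1, 0], [0, 1]]

A² = I (check: tr A = 0 and det A = −1), so A^14 = I since 14 is even.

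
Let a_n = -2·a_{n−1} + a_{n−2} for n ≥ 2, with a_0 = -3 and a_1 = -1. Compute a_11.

1393

With companion matrix M = [[-2, 1], [1, 0]], [a_n, a_{n−1}]ᵀ = M·[a_{n−1}, a_{n−2}]ᵀ, so [a_11, a_10]ᵀ = M¹⁰·[a_1, a_0]ᵀ.
M¹⁰ = [[5741, -2378], [-2378, 985]], giving [a_11, a_10]ᵀ = [[1393], [-577]].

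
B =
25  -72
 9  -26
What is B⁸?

tr B = -1 and det B = -2, so the characteristic polynomial is λ² − (-1)λ + (-2) with roots 1 and -2.
Eigenvectors give P = [[3, -8], [1, -3]] with P⁻¹ = [[3, -8], [1, -3]], and B = P·diag(1, -2)·P⁻¹.
Then B⁸ = P·diag(1, 256)·P⁻¹ = [[3, -2048], [1, -768]] · [[3, -8], [1, -3]] = [[-2039, 6120], [-765, 2296]].

[[-2039, 6120], [-765, 2296]]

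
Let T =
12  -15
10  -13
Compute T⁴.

[[-114, 195], [-130, 211]]

tr T = -1 and det T = -6, so the characteristic polynomial is λ² − (-1)λ + (-6) with roots 2 and -3.
Eigenvectors give P = [[-3, -1], [-2, -1]] with P⁻¹ = [[-1, 1], [2, -3]], and T = P·diag(2, -3)·P⁻¹.
Then T⁴ = P·diag(16, 81)·P⁻¹ = [[-48, -81], [-32, -81]] · [[-1, 1], [2, -3]] = [[-114, 195], [-130, 211]].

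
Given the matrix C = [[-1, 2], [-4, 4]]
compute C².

[[-7, 6], [-12, 8]]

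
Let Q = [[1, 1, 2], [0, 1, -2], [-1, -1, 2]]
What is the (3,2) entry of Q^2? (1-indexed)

-4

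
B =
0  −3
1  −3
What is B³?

[[9, −18], [6, −9]]

B² = [[−3, 9], [−3, 6]]
B³ = [[9, −18], [6, −9]]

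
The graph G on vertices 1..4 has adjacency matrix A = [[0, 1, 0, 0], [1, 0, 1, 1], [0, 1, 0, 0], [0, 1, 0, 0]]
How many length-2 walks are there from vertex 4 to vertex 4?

The number of length-2 walks from vertex 4 to vertex 4 is entry (4,4) of A², where A is the adjacency matrix.
A² = [[1, 0, 1, 1], [0, 3, 0, 0], [1, 0, 1, 1], [1, 0, 1, 1]]

1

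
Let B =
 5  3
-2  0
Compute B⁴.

tr B = 5 and det B = 6, so the characteristic polynomial is λ² − (5)λ + (6) with roots 3 and 2.
Eigenvectors give P = [[3, -1], [-2, 1]] with P⁻¹ = [[1, 1], [2, 3]], and B = P·diag(3, 2)·P⁻¹.
Then B⁴ = P·diag(81, 16)·P⁻¹ = [[243, -16], [-162, 16]] · [[1, 1], [2, 3]] = [[211, 195], [-130, -114]].

[[211, 195], [-130, -114]]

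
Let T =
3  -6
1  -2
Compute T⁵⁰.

T² = T (a projection; rank 1, trace 1), so T⁵⁰ = T.

[[3, -6], [1, -2]]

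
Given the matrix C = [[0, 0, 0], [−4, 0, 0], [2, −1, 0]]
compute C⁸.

C is strictly triangular, hence nilpotent: C³ = 0, so C⁸ = 0.

[[0, 0, 0], [0, 0, 0], [0, 0, 0]]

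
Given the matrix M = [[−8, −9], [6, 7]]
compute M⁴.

[[46, 45], [−30, −29]]

tr M = −1 and det M = −2, so the characteristic polynomial is λ² − (−1)λ + (−2) with roots 1 and −2.
Eigenvectors give P = [[1, −3], [−1, 2]] with P⁻¹ = [[−2, −3], [−1, −1]], and M = P·diag(1, −2)·P⁻¹.
Then M⁴ = P·diag(1, 16)·P⁻¹ = [[1, −48], [−1, 32]] · [[−2, −3], [−1, −1]] = [[46, 45], [−30, −29]].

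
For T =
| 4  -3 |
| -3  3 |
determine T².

[[25, -21], [-21, 18]]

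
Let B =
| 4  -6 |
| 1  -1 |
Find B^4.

tr B = 3 and det B = 2, so the characteristic polynomial is λ² − (3)λ + (2) with roots 1 and 2.
Eigenvectors give P = [[-2, 3], [-1, 1]] with P⁻¹ = [[1, -3], [1, -2]], and B = P·diag(1, 2)·P⁻¹.
Then B^4 = P·diag(1, 16)·P⁻¹ = [[-2, 48], [-1, 16]] · [[1, -3], [1, -2]] = [[46, -90], [15, -29]].

[[46, -90], [15, -29]]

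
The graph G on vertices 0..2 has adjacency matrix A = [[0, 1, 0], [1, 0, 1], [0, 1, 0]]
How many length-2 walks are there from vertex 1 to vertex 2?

0

The number of length-2 walks from vertex 1 to vertex 2 is entry (1,2) of A², where A is the adjacency matrix.
A² = [[1, 0, 1], [0, 2, 0], [1, 0, 1]]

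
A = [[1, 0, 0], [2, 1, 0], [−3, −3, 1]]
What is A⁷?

A = I + N where N = [[0, 0, 0], [2, 0, 0], [−3, −3, 0]] is strictly lower-triangular, so N³ = 0.
(I + N)⁷ = I + 7·N + 21·N² = [[1, 0, 0], [14, 1, 0], [−147, −21, 1]].

[[1, 0, 0], [14, 1, 0], [−147, −21, 1]]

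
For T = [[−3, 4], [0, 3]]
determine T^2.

[[9, 0], [0, 9]]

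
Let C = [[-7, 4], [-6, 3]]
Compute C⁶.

tr C = -4 and det C = 3, so the characteristic polynomial is λ² − (-4)λ + (3) with roots -3 and -1.
Eigenvectors give P = [[1, -2], [1, -3]] with P⁻¹ = [[3, -2], [1, -1]], and C = P·diag(-3, -1)·P⁻¹.
Then C⁶ = P·diag(729, 1)·P⁻¹ = [[729, -2], [729, -3]] · [[3, -2], [1, -1]] = [[2185, -1456], [2184, -1455]].

[[2185, -1456], [2184, -1455]]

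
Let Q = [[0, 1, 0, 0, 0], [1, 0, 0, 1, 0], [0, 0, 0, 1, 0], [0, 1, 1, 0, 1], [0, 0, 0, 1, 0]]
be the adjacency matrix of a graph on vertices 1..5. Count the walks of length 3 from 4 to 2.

4

The number of length-3 walks from vertex 4 to vertex 2 is entry (4,2) of Q³, where Q is the adjacency matrix.
Q² = [[1, 0, 0, 1, 0], [0, 2, 1, 0, 1], [0, 1, 1, 0, 1], [1, 0, 0, 3, 0], [0, 1, 1, 0, 1]]
Q³ = [[0, 2, 1, 0, 1], [2, 0, 0, 4, 0], [1, 0, 0, 3, 0], [0, 4, 3, 0, 3], [1, 0, 0, 3, 0]]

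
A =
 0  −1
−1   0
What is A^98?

[[1, 0], [0, 1]]

A² = I (check: tr A = 0 and det A = −1), so A^98 = I since 98 is even.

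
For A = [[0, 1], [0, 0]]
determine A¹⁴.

A is strictly triangular, hence nilpotent: A² = 0, so A¹⁴ = 0.

[[0, 0], [0, 0]]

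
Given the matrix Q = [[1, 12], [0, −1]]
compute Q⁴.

Q² = I (check: tr Q = 0 and det Q = −1), so Q⁴ = I since 4 is even.

[[1, 0], [0, 1]]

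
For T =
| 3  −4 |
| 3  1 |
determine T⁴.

[[−183, 224], [−168, −71]]

T² = [[−3, −16], [12, −11]]
T³ = [[−57, −4], [3, −59]]
T⁴ = [[−183, 224], [−168, −71]]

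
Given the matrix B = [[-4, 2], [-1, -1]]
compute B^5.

tr B = -5 and det B = 6, so the characteristic polynomial is λ² − (-5)λ + (6) with roots -3 and -2.
Eigenvectors give P = [[2, -1], [1, -1]] with P⁻¹ = [[1, -1], [1, -2]], and B = P·diag(-3, -2)·P⁻¹.
Then B^5 = P·diag(-243, -32)·P⁻¹ = [[-486, 32], [-243, 32]] · [[1, -1], [1, -2]] = [[-454, 422], [-211, 179]].

[[-454, 422], [-211, 179]]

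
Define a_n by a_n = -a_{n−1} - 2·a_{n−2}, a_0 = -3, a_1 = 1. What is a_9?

1

With companion matrix B = [[-1, -2], [1, 0]], [a_n, a_{n−1}]ᵀ = B·[a_{n−1}, a_{n−2}]ᵀ, so [a_9, a_8]ᵀ = B^8·[a_1, a_0]ᵀ.
B^8 = [[-17, -6], [3, -14]], giving [a_9, a_8]ᵀ = [[1], [45]].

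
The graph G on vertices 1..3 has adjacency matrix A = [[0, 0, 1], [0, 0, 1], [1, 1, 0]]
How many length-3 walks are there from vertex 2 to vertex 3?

The number of length-3 walks from vertex 2 to vertex 3 is entry (2,3) of A³, where A is the adjacency matrix.
A² = [[1, 1, 0], [1, 1, 0], [0, 0, 2]]
A³ = [[0, 0, 2], [0, 0, 2], [2, 2, 0]]

2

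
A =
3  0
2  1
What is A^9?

tr A = 4 and det A = 3, so the characteristic polynomial is λ² − (4)λ + (3) with roots 1 and 3.
Eigenvectors give P = [[0, 1], [-1, 1]] with P⁻¹ = [[1, -1], [1, 0]], and A = P·diag(1, 3)·P⁻¹.
Then A^9 = P·diag(1, 19683)·P⁻¹ = [[0, 19683], [-1, 19683]] · [[1, -1], [1, 0]] = [[19683, 0], [19682, 1]].

[[19683, 0], [19682, 1]]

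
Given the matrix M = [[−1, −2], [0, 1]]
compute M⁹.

M² = I (check: tr M = 0 and det M = −1), so M⁹ = M since 9 is odd.

[[−1, −2], [0, 1]]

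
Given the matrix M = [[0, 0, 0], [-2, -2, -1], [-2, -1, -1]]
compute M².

[[0, 0, 0], [6, 5, 3], [4, 3, 2]]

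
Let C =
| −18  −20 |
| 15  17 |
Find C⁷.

tr C = −1 and det C = −6, so the characteristic polynomial is λ² − (−1)λ + (−6) with roots −3 and 2.
Eigenvectors give P = [[4, 1], [−3, −1]] with P⁻¹ = [[1, 1], [−3, −4]], and C = P·diag(−3, 2)·P⁻¹.
Then C⁷ = P·diag(−2187, 128)·P⁻¹ = [[−8748, 128], [6561, −128]] · [[1, 1], [−3, −4]] = [[−9132, −9260], [6945, 7073]].

[[−9132, −9260], [6945, 7073]]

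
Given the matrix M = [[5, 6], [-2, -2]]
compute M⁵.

[[125, 186], [-62, -92]]

tr M = 3 and det M = 2, so the characteristic polynomial is λ² − (3)λ + (2) with roots 1 and 2.
Eigenvectors give P = [[-3, 2], [2, -1]] with P⁻¹ = [[1, 2], [2, 3]], and M = P·diag(1, 2)·P⁻¹.
Then M⁵ = P·diag(1, 32)·P⁻¹ = [[-3, 64], [2, -32]] · [[1, 2], [2, 3]] = [[125, 186], [-62, -92]].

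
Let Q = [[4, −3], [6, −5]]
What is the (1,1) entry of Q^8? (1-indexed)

tr Q = −1 and det Q = −2, so the characteristic polynomial is λ² − (−1)λ + (−2) with roots 1 and −2.
Eigenvectors give P = [[1, −1], [1, −2]] with P⁻¹ = [[2, −1], [1, −1]], and Q = P·diag(1, −2)·P⁻¹.
Then Q^8 = P·diag(1, 256)·P⁻¹ = [[1, −256], [1, −512]] · [[2, −1], [1, −1]] = [[−254, 255], [−510, 511]].

−254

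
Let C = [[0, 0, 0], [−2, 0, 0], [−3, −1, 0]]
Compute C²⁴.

C is strictly triangular, hence nilpotent: C³ = 0, so C²⁴ = 0.

[[0, 0, 0], [0, 0, 0], [0, 0, 0]]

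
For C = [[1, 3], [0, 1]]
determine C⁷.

C = I + N where N = [[0, 3], [0, 0]] is strictly upper-triangular, so N² = 0.
(I + N)⁷ = I + 7·N = [[1, 21], [0, 1]].

[[1, 21], [0, 1]]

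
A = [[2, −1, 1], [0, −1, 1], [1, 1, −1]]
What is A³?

A² = [[5, 0, 0], [1, 2, −2], [1, −3, 3]]
A³ = [[10, −5, 5], [0, −5, 5], [5, 5, −5]]

[[10, −5, 5], [0, −5, 5], [5, 5, −5]]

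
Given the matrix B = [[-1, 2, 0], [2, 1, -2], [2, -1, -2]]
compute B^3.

[[-13, 14, 8], [22, -3, -18], [30, -17, -22]]

B^2 = [[5, 0, -4], [-4, 7, 2], [-8, 5, 6]]
B^3 = [[-13, 14, 8], [22, -3, -18], [30, -17, -22]]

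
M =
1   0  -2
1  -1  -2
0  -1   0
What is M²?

[[1, 2, -2], [0, 3, 0], [-1, 1, 2]]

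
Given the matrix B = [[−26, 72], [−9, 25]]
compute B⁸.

tr B = −1 and det B = −2, so the characteristic polynomial is λ² − (−1)λ + (−2) with roots 1 and −2.
Eigenvectors give P = [[−8, 3], [−3, 1]] with P⁻¹ = [[1, −3], [3, −8]], and B = P·diag(1, −2)·P⁻¹.
Then B⁸ = P·diag(1, 256)·P⁻¹ = [[−8, 768], [−3, 256]] · [[1, −3], [3, −8]] = [[2296, −6120], [765, −2039]].

[[2296, −6120], [765, −2039]]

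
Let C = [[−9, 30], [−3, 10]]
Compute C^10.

C² = C (a projection; rank 1, trace 1), so C^10 = C.

[[−9, 30], [−3, 10]]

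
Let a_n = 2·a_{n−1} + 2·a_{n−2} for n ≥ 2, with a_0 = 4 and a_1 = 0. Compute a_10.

19584

With companion matrix A = [[2, 2], [1, 0]], [a_n, a_{n−1}]ᵀ = A·[a_{n−1}, a_{n−2}]ᵀ, so [a_10, a_9]ᵀ = A⁹·[a_1, a_0]ᵀ.
A⁹ = [[6688, 4896], [2448, 1792]], giving [a_10, a_9]ᵀ = [[19584], [7168]].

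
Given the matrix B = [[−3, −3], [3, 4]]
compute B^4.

B^2 = [[0, −3], [3, 7]]
B^3 = [[−9, −12], [12, 19]]
B^4 = [[−9, −21], [21, 40]]

[[−9, −21], [21, 40]]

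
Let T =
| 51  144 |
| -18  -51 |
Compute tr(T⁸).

13122

tr T = 0 and det T = -9, so the characteristic polynomial is λ² − (0)λ + (-9) with roots 3 and -3.
Eigenvectors give P = [[-3, -8], [1, 3]] with P⁻¹ = [[-3, -8], [1, 3]], and T = P·diag(3, -3)·P⁻¹.
Then T⁸ = P·diag(6561, 6561)·P⁻¹ = [[-19683, -52488], [6561, 19683]] · [[-3, -8], [1, 3]] = [[6561, 0], [0, 6561]].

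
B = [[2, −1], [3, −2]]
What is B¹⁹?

B² = I (check: tr B = 0 and det B = −1), so B¹⁹ = B since 19 is odd.

[[2, −1], [3, −2]]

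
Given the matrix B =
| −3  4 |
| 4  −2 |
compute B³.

B² = [[25, −20], [−20, 20]]
B³ = [[−155, 140], [140, −120]]

[[−155, 140], [140, −120]]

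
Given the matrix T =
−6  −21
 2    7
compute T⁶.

T² = T (a projection; rank 1, trace 1), so T⁶ = T.

[[−6, −21], [2, 7]]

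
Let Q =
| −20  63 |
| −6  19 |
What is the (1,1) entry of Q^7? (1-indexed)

−902

tr Q = −1 and det Q = −2, so the characteristic polynomial is λ² − (−1)λ + (−2) with roots −2 and 1.
Eigenvectors give P = [[7, 3], [2, 1]] with P⁻¹ = [[1, −3], [−2, 7]], and Q = P·diag(−2, 1)·P⁻¹.
Then Q^7 = P·diag(−128, 1)·P⁻¹ = [[−896, 3], [−256, 1]] · [[1, −3], [−2, 7]] = [[−902, 2709], [−258, 775]].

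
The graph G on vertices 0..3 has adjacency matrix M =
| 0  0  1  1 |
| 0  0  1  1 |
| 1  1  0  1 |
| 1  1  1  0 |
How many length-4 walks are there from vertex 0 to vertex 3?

The number of length-4 walks from vertex 0 to vertex 3 is entry (0,3) of M⁴, where M is the adjacency matrix.
M² = [[2, 2, 1, 1], [2, 2, 1, 1], [1, 1, 3, 2], [1, 1, 2, 3]]
M³ = [[2, 2, 5, 5], [2, 2, 5, 5], [5, 5, 4, 5], [5, 5, 5, 4]]
M⁴ = [[10, 10, 9, 9], [10, 10, 9, 9], [9, 9, 15, 14], [9, 9, 14, 15]]

9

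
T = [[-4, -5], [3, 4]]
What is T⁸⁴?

T² = I (check: tr T = 0 and det T = -1), so T⁸⁴ = I since 84 is even.

[[1, 0], [0, 1]]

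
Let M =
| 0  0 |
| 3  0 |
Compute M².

[[0, 0], [0, 0]]

M is strictly triangular, hence nilpotent: M² = 0, so M² = 0.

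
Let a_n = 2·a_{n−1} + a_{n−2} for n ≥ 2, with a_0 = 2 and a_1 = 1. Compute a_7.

309

With companion matrix Q = [[2, 1], [1, 0]], [a_n, a_{n−1}]ᵀ = Q·[a_{n−1}, a_{n−2}]ᵀ, so [a_7, a_6]ᵀ = Q⁶·[a_1, a_0]ᵀ.
Q⁶ = [[169, 70], [70, 29]], giving [a_7, a_6]ᵀ = [[309], [128]].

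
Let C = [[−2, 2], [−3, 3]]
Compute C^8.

C² = C (a projection; rank 1, trace 1), so C^8 = C.

[[−2, 2], [−3, 3]]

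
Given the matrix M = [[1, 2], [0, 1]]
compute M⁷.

M = I + N where N = [[0, 2], [0, 0]] is strictly upper-triangular, so N² = 0.
(I + N)⁷ = I + 7·N = [[1, 14], [0, 1]].

[[1, 14], [0, 1]]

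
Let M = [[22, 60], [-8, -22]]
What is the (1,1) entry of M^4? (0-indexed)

16

tr M = 0 and det M = -4, so the characteristic polynomial is λ² − (0)λ + (-4) with roots 2 and -2.
Eigenvectors give P = [[-3, -5], [1, 2]] with P⁻¹ = [[-2, -5], [1, 3]], and M = P·diag(2, -2)·P⁻¹.
Then M^4 = P·diag(16, 16)·P⁻¹ = [[-48, -80], [16, 32]] · [[-2, -5], [1, 3]] = [[16, 0], [0, 16]].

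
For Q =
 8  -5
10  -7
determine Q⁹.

tr Q = 1 and det Q = -6, so the characteristic polynomial is λ² − (1)λ + (-6) with roots 3 and -2.
Eigenvectors give P = [[-1, -1], [-1, -2]] with P⁻¹ = [[-2, 1], [1, -1]], and Q = P·diag(3, -2)·P⁻¹.
Then Q⁹ = P·diag(19683, -512)·P⁻¹ = [[-19683, 512], [-19683, 1024]] · [[-2, 1], [1, -1]] = [[39878, -20195], [40390, -20707]].

[[39878, -20195], [40390, -20707]]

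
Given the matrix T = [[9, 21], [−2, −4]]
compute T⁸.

tr T = 5 and det T = 6, so the characteristic polynomial is λ² − (5)λ + (6) with roots 3 and 2.
Eigenvectors give P = [[7, −3], [−2, 1]] with P⁻¹ = [[1, 3], [2, 7]], and T = P·diag(3, 2)·P⁻¹.
Then T⁸ = P·diag(6561, 256)·P⁻¹ = [[45927, −768], [−13122, 256]] · [[1, 3], [2, 7]] = [[44391, 132405], [−12610, −37574]].

[[44391, 132405], [−12610, −37574]]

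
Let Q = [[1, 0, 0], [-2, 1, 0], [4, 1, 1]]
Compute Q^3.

[[1, 0, 0], [-6, 1, 0], [6, 3, 1]]

Q = I + N where N = [[0, 0, 0], [-2, 0, 0], [4, 1, 0]] is strictly lower-triangular, so N^3 = 0.
(I + N)^3 = I + 3·N + 3·N^2 = [[1, 0, 0], [-6, 1, 0], [6, 3, 1]].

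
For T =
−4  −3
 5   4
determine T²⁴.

T² = I (check: tr T = 0 and det T = −1), so T²⁴ = I since 24 is even.

[[1, 0], [0, 1]]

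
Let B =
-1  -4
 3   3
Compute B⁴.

B² = [[-11, -8], [6, -3]]
B³ = [[-13, 20], [-15, -33]]
B⁴ = [[73, 112], [-84, -39]]

[[73, 112], [-84, -39]]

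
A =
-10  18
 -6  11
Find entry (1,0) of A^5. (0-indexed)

-66

tr A = 1 and det A = -2, so the characteristic polynomial is λ² − (1)λ + (-2) with roots 2 and -1.
Eigenvectors give P = [[3, 2], [2, 1]] with P⁻¹ = [[-1, 2], [2, -3]], and A = P·diag(2, -1)·P⁻¹.
Then A^5 = P·diag(32, -1)·P⁻¹ = [[96, -2], [64, -1]] · [[-1, 2], [2, -3]] = [[-100, 198], [-66, 131]].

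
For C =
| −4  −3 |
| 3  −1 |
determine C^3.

[[17, −36], [36, 53]]

C^2 = [[7, 15], [−15, −8]]
C^3 = [[17, −36], [36, 53]]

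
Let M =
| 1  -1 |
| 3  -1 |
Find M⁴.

[[4, 0], [0, 4]]

M² = [[-2, 0], [0, -2]]
M³ = [[-2, 2], [-6, 2]]
M⁴ = [[4, 0], [0, 4]]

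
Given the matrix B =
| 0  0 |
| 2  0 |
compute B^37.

B is strictly triangular, hence nilpotent: B^2 = 0, so B^37 = 0.

[[0, 0], [0, 0]]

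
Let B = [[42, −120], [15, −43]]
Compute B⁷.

[[18648, −55560], [6945, −20707]]

tr B = −1 and det B = −6, so the characteristic polynomial is λ² − (−1)λ + (−6) with roots 2 and −3.
Eigenvectors give P = [[3, −8], [1, −3]] with P⁻¹ = [[3, −8], [1, −3]], and B = P·diag(2, −3)·P⁻¹.
Then B⁷ = P·diag(128, −2187)·P⁻¹ = [[384, 17496], [128, 6561]] · [[3, −8], [1, −3]] = [[18648, −55560], [6945, −20707]].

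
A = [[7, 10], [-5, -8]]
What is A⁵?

[[307, 550], [-275, -518]]

tr A = -1 and det A = -6, so the characteristic polynomial is λ² − (-1)λ + (-6) with roots 2 and -3.
Eigenvectors give P = [[-2, -1], [1, 1]] with P⁻¹ = [[-1, -1], [1, 2]], and A = P·diag(2, -3)·P⁻¹.
Then A⁵ = P·diag(32, -243)·P⁻¹ = [[-64, 243], [32, -243]] · [[-1, -1], [1, 2]] = [[307, 550], [-275, -518]].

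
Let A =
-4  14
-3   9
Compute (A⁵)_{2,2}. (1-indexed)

1509

tr A = 5 and det A = 6, so the characteristic polynomial is λ² − (5)λ + (6) with roots 2 and 3.
Eigenvectors give P = [[-7, -2], [-3, -1]] with P⁻¹ = [[-1, 2], [3, -7]], and A = P·diag(2, 3)·P⁻¹.
Then A⁵ = P·diag(32, 243)·P⁻¹ = [[-224, -486], [-96, -243]] · [[-1, 2], [3, -7]] = [[-1234, 2954], [-633, 1509]].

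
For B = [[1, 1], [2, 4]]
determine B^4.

B^2 = [[3, 5], [10, 18]]
B^3 = [[13, 23], [46, 82]]
B^4 = [[59, 105], [210, 374]]

[[59, 105], [210, 374]]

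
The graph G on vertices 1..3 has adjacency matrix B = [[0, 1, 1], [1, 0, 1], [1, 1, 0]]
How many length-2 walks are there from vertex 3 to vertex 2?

1

The number of length-2 walks from vertex 3 to vertex 2 is entry (3,2) of B², where B is the adjacency matrix.
B² = [[2, 1, 1], [1, 2, 1], [1, 1, 2]]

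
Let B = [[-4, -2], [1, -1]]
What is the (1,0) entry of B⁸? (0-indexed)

-6305

tr B = -5 and det B = 6, so the characteristic polynomial is λ² − (-5)λ + (6) with roots -3 and -2.
Eigenvectors give P = [[-2, -1], [1, 1]] with P⁻¹ = [[-1, -1], [1, 2]], and B = P·diag(-3, -2)·P⁻¹.
Then B⁸ = P·diag(6561, 256)·P⁻¹ = [[-13122, -256], [6561, 256]] · [[-1, -1], [1, 2]] = [[12866, 12610], [-6305, -6049]].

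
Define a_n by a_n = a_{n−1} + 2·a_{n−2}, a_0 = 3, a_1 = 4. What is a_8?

With companion matrix Q = [[1, 2], [1, 0]], [a_n, a_{n−1}]ᵀ = Q·[a_{n−1}, a_{n−2}]ᵀ, so [a_8, a_7]ᵀ = Q⁷·[a_1, a_0]ᵀ.
Q⁷ = [[85, 86], [43, 42]], giving [a_8, a_7]ᵀ = [[598], [298]].

598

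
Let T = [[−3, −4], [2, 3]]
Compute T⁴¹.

T² = I (check: tr T = 0 and det T = −1), so T⁴¹ = T since 41 is odd.

[[−3, −4], [2, 3]]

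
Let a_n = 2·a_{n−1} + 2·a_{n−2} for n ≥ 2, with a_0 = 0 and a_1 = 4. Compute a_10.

With companion matrix B = [[2, 2], [1, 0]], [a_n, a_{n−1}]ᵀ = B·[a_{n−1}, a_{n−2}]ᵀ, so [a_10, a_9]ᵀ = B^9·[a_1, a_0]ᵀ.
B^9 = [[6688, 4896], [2448, 1792]], giving [a_10, a_9]ᵀ = [[26752], [9792]].

26752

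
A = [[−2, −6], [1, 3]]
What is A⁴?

A² = A (a projection; rank 1, trace 1), so A⁴ = A.

[[−2, −6], [1, 3]]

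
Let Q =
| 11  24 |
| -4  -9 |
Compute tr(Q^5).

242

tr Q = 2 and det Q = -3, so the characteristic polynomial is λ² − (2)λ + (-3) with roots -1 and 3.
Eigenvectors give P = [[-2, -3], [1, 1]] with P⁻¹ = [[1, 3], [-1, -2]], and Q = P·diag(-1, 3)·P⁻¹.
Then Q^5 = P·diag(-1, 243)·P⁻¹ = [[2, -729], [-1, 243]] · [[1, 3], [-1, -2]] = [[731, 1464], [-244, -489]].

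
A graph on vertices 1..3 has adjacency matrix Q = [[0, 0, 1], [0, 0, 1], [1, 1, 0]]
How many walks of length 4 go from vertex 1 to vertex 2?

The number of length-4 walks from vertex 1 to vertex 2 is entry (1,2) of Q⁴, where Q is the adjacency matrix.
Q² = [[1, 1, 0], [1, 1, 0], [0, 0, 2]]
Q³ = [[0, 0, 2], [0, 0, 2], [2, 2, 0]]
Q⁴ = [[2, 2, 0], [2, 2, 0], [0, 0, 4]]

2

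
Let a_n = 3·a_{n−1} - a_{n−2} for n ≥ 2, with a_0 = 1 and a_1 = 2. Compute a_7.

610

With companion matrix B = [[3, -1], [1, 0]], [a_n, a_{n−1}]ᵀ = B·[a_{n−1}, a_{n−2}]ᵀ, so [a_7, a_6]ᵀ = B⁶·[a_1, a_0]ᵀ.
B⁶ = [[377, -144], [144, -55]], giving [a_7, a_6]ᵀ = [[610], [233]].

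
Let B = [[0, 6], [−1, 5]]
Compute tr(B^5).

275

tr B = 5 and det B = 6, so the characteristic polynomial is λ² − (5)λ + (6) with roots 3 and 2.
Eigenvectors give P = [[2, −3], [1, −1]] with P⁻¹ = [[−1, 3], [−1, 2]], and B = P·diag(3, 2)·P⁻¹.
Then B^5 = P·diag(243, 32)·P⁻¹ = [[486, −96], [243, −32]] · [[−1, 3], [−1, 2]] = [[−390, 1266], [−211, 665]].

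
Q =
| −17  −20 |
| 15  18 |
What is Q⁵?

[[−857, −1100], [825, 1068]]

tr Q = 1 and det Q = −6, so the characteristic polynomial is λ² − (1)λ + (−6) with roots 3 and −2.
Eigenvectors give P = [[−1, 4], [1, −3]] with P⁻¹ = [[3, 4], [1, 1]], and Q = P·diag(3, −2)·P⁻¹.
Then Q⁵ = P·diag(243, −32)·P⁻¹ = [[−243, −128], [243, 96]] · [[3, 4], [1, 1]] = [[−857, −1100], [825, 1068]].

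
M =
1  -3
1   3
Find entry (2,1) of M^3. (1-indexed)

10

M^2 = [[-2, -12], [4, 6]]
M^3 = [[-14, -30], [10, 6]]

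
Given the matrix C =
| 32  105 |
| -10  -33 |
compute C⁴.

[[-374, -1365], [130, 471]]

tr C = -1 and det C = -6, so the characteristic polynomial is λ² − (-1)λ + (-6) with roots 2 and -3.
Eigenvectors give P = [[7, -3], [-2, 1]] with P⁻¹ = [[1, 3], [2, 7]], and C = P·diag(2, -3)·P⁻¹.
Then C⁴ = P·diag(16, 81)·P⁻¹ = [[112, -243], [-32, 81]] · [[1, 3], [2, 7]] = [[-374, -1365], [130, 471]].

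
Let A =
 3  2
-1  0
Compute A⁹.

[[1023, 1022], [-511, -510]]

tr A = 3 and det A = 2, so the characteristic polynomial is λ² − (3)λ + (2) with roots 2 and 1.
Eigenvectors give P = [[2, -1], [-1, 1]] with P⁻¹ = [[1, 1], [1, 2]], and A = P·diag(2, 1)·P⁻¹.
Then A⁹ = P·diag(512, 1)·P⁻¹ = [[1024, -1], [-512, 1]] · [[1, 1], [1, 2]] = [[1023, 1022], [-511, -510]].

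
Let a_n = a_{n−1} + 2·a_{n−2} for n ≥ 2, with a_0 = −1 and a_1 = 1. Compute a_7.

1

With companion matrix A = [[1, 2], [1, 0]], [a_n, a_{n−1}]ᵀ = A·[a_{n−1}, a_{n−2}]ᵀ, so [a_7, a_6]ᵀ = A⁶·[a_1, a_0]ᵀ.
A⁶ = [[43, 42], [21, 22]], giving [a_7, a_6]ᵀ = [[1], [−1]].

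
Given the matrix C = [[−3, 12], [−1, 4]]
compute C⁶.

C² = C (a projection; rank 1, trace 1), so C⁶ = C.

[[−3, 12], [−1, 4]]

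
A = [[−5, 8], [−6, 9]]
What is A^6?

tr A = 4 and det A = 3, so the characteristic polynomial is λ² − (4)λ + (3) with roots 1 and 3.
Eigenvectors give P = [[4, 1], [3, 1]] with P⁻¹ = [[1, −1], [−3, 4]], and A = P·diag(1, 3)·P⁻¹.
Then A^6 = P·diag(1, 729)·P⁻¹ = [[4, 729], [3, 729]] · [[1, −1], [−3, 4]] = [[−2183, 2912], [−2184, 2913]].

[[−2183, 2912], [−2184, 2913]]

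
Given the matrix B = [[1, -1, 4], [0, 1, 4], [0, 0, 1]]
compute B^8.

[[1, -8, -80], [0, 1, 32], [0, 0, 1]]

B = I + N where N = [[0, -1, 4], [0, 0, 4], [0, 0, 0]] is strictly upper-triangular, so N^3 = 0.
(I + N)^8 = I + 8·N + 28·N^2 = [[1, -8, -80], [0, 1, 32], [0, 0, 1]].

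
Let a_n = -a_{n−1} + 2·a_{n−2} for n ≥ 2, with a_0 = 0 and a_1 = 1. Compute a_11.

With companion matrix Q = [[-1, 2], [1, 0]], [a_n, a_{n−1}]ᵀ = Q·[a_{n−1}, a_{n−2}]ᵀ, so [a_11, a_10]ᵀ = Q^10·[a_1, a_0]ᵀ.
Q^10 = [[683, -682], [-341, 342]], giving [a_11, a_10]ᵀ = [[683], [-341]].

683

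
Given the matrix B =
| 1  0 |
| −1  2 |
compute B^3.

tr B = 3 and det B = 2, so the characteristic polynomial is λ² − (3)λ + (2) with roots 2 and 1.
Eigenvectors give P = [[0, −1], [1, −1]] with P⁻¹ = [[−1, 1], [−1, 0]], and B = P·diag(2, 1)·P⁻¹.
Then B^3 = P·diag(8, 1)·P⁻¹ = [[0, −1], [8, −1]] · [[−1, 1], [−1, 0]] = [[1, 0], [−7, 8]].

[[1, 0], [−7, 8]]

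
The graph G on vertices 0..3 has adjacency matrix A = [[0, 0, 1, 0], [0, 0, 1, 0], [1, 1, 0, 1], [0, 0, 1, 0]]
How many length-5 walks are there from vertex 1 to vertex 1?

The number of length-5 walks from vertex 1 to vertex 1 is entry (1,1) of A⁵, where A is the adjacency matrix.
A² = [[1, 1, 0, 1], [1, 1, 0, 1], [0, 0, 3, 0], [1, 1, 0, 1]]
A³ = [[0, 0, 3, 0], [0, 0, 3, 0], [3, 3, 0, 3], [0, 0, 3, 0]]
A⁴ = [[3, 3, 0, 3], [3, 3, 0, 3], [0, 0, 9, 0], [3, 3, 0, 3]]
A⁵ = [[0, 0, 9, 0], [0, 0, 9, 0], [9, 9, 0, 9], [0, 0, 9, 0]]

0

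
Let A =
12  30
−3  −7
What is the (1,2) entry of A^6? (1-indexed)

tr A = 5 and det A = 6, so the characteristic polynomial is λ² − (5)λ + (6) with roots 3 and 2.
Eigenvectors give P = [[10, −3], [−3, 1]] with P⁻¹ = [[1, 3], [3, 10]], and A = P·diag(3, 2)·P⁻¹.
Then A^6 = P·diag(729, 64)·P⁻¹ = [[7290, −192], [−2187, 64]] · [[1, 3], [3, 10]] = [[6714, 19950], [−1995, −5921]].

19950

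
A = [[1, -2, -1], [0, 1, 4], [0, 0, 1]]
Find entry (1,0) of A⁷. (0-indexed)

0

A = I + N where N = [[0, -2, -1], [0, 0, 4], [0, 0, 0]] is strictly upper-triangular, so N³ = 0.
(I + N)⁷ = I + 7·N + 21·N² = [[1, -14, -175], [0, 1, 28], [0, 0, 1]].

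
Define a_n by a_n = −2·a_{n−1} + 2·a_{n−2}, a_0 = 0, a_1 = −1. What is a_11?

With companion matrix Q = [[−2, 2], [1, 0]], [a_n, a_{n−1}]ᵀ = Q·[a_{n−1}, a_{n−2}]ᵀ, so [a_11, a_10]ᵀ = Q¹⁰·[a_1, a_0]ᵀ.
Q¹⁰ = [[18272, −13376], [−6688, 4896]], giving [a_11, a_10]ᵀ = [[−18272], [6688]].

−18272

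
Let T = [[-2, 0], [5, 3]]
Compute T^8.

tr T = 1 and det T = -6, so the characteristic polynomial is λ² − (1)λ + (-6) with roots 3 and -2.
Eigenvectors give P = [[0, -1], [1, 1]] with P⁻¹ = [[1, 1], [-1, 0]], and T = P·diag(3, -2)·P⁻¹.
Then T^8 = P·diag(6561, 256)·P⁻¹ = [[0, -256], [6561, 256]] · [[1, 1], [-1, 0]] = [[256, 0], [6305, 6561]].

[[256, 0], [6305, 6561]]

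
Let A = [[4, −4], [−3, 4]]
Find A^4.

[[1552, −1792], [−1344, 1552]]

A^2 = [[28, −32], [−24, 28]]
A^3 = [[208, −240], [−180, 208]]
A^4 = [[1552, −1792], [−1344, 1552]]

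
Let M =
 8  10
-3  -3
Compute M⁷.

[[12482, 20590], [-6177, -10167]]

tr M = 5 and det M = 6, so the characteristic polynomial is λ² − (5)λ + (6) with roots 2 and 3.
Eigenvectors give P = [[-5, -2], [3, 1]] with P⁻¹ = [[1, 2], [-3, -5]], and M = P·diag(2, 3)·P⁻¹.
Then M⁷ = P·diag(128, 2187)·P⁻¹ = [[-640, -4374], [384, 2187]] · [[1, 2], [-3, -5]] = [[12482, 20590], [-6177, -10167]].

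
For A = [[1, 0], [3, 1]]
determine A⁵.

A = I + N where N = [[0, 0], [3, 0]] is strictly lower-triangular, so N² = 0.
(I + N)⁵ = I + 5·N = [[1, 0], [15, 1]].

[[1, 0], [15, 1]]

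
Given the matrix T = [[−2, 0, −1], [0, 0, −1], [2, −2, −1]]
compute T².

[[2, 2, 3], [−2, 2, 1], [−6, 2, 1]]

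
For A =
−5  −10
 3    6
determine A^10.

[[−5, −10], [3, 6]]

A² = A (a projection; rank 1, trace 1), so A^10 = A.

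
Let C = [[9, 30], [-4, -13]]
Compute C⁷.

[[10929, 32790], [-4372, -13117]]

tr C = -4 and det C = 3, so the characteristic polynomial is λ² − (-4)λ + (3) with roots -3 and -1.
Eigenvectors give P = [[-5, -3], [2, 1]] with P⁻¹ = [[1, 3], [-2, -5]], and C = P·diag(-3, -1)·P⁻¹.
Then C⁷ = P·diag(-2187, -1)·P⁻¹ = [[10935, 3], [-4374, -1]] · [[1, 3], [-2, -5]] = [[10929, 32790], [-4372, -13117]].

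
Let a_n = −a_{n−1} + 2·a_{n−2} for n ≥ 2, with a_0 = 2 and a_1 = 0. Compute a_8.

With companion matrix M = [[−1, 2], [1, 0]], [a_n, a_{n−1}]ᵀ = M·[a_{n−1}, a_{n−2}]ᵀ, so [a_8, a_7]ᵀ = M^7·[a_1, a_0]ᵀ.
M^7 = [[−85, 86], [43, −42]], giving [a_8, a_7]ᵀ = [[172], [−84]].

172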